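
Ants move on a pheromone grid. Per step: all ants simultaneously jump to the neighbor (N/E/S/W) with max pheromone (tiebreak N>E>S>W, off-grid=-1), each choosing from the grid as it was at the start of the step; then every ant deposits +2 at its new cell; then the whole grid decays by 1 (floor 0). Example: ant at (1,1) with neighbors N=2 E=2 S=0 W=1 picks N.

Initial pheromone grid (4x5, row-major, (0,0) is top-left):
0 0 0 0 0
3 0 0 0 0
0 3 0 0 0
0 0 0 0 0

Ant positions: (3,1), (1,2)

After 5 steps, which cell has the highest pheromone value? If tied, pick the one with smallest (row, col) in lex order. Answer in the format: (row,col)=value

Answer: (2,1)=4

Derivation:
Step 1: ant0:(3,1)->N->(2,1) | ant1:(1,2)->N->(0,2)
  grid max=4 at (2,1)
Step 2: ant0:(2,1)->N->(1,1) | ant1:(0,2)->E->(0,3)
  grid max=3 at (2,1)
Step 3: ant0:(1,1)->S->(2,1) | ant1:(0,3)->E->(0,4)
  grid max=4 at (2,1)
Step 4: ant0:(2,1)->N->(1,1) | ant1:(0,4)->S->(1,4)
  grid max=3 at (2,1)
Step 5: ant0:(1,1)->S->(2,1) | ant1:(1,4)->N->(0,4)
  grid max=4 at (2,1)
Final grid:
  0 0 0 0 1
  0 0 0 0 0
  0 4 0 0 0
  0 0 0 0 0
Max pheromone 4 at (2,1)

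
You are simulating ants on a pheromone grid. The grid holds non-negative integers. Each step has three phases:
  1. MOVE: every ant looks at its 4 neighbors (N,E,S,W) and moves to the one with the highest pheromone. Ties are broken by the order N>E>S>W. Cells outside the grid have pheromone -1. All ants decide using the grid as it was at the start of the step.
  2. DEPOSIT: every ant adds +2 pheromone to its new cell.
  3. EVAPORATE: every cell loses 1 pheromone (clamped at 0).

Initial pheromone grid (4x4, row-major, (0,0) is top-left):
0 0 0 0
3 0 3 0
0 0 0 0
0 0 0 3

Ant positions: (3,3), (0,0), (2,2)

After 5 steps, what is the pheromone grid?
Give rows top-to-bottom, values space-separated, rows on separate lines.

After step 1: ants at (2,3),(1,0),(1,2)
  0 0 0 0
  4 0 4 0
  0 0 0 1
  0 0 0 2
After step 2: ants at (3,3),(0,0),(0,2)
  1 0 1 0
  3 0 3 0
  0 0 0 0
  0 0 0 3
After step 3: ants at (2,3),(1,0),(1,2)
  0 0 0 0
  4 0 4 0
  0 0 0 1
  0 0 0 2
After step 4: ants at (3,3),(0,0),(0,2)
  1 0 1 0
  3 0 3 0
  0 0 0 0
  0 0 0 3
After step 5: ants at (2,3),(1,0),(1,2)
  0 0 0 0
  4 0 4 0
  0 0 0 1
  0 0 0 2

0 0 0 0
4 0 4 0
0 0 0 1
0 0 0 2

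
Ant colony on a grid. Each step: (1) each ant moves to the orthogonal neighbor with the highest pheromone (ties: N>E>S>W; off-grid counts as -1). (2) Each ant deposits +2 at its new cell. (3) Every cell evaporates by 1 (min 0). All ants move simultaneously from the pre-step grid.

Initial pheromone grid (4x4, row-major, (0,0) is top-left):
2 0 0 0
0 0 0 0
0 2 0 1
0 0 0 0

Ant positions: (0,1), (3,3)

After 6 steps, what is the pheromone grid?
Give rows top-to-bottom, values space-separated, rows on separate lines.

After step 1: ants at (0,0),(2,3)
  3 0 0 0
  0 0 0 0
  0 1 0 2
  0 0 0 0
After step 2: ants at (0,1),(1,3)
  2 1 0 0
  0 0 0 1
  0 0 0 1
  0 0 0 0
After step 3: ants at (0,0),(2,3)
  3 0 0 0
  0 0 0 0
  0 0 0 2
  0 0 0 0
After step 4: ants at (0,1),(1,3)
  2 1 0 0
  0 0 0 1
  0 0 0 1
  0 0 0 0
After step 5: ants at (0,0),(2,3)
  3 0 0 0
  0 0 0 0
  0 0 0 2
  0 0 0 0
After step 6: ants at (0,1),(1,3)
  2 1 0 0
  0 0 0 1
  0 0 0 1
  0 0 0 0

2 1 0 0
0 0 0 1
0 0 0 1
0 0 0 0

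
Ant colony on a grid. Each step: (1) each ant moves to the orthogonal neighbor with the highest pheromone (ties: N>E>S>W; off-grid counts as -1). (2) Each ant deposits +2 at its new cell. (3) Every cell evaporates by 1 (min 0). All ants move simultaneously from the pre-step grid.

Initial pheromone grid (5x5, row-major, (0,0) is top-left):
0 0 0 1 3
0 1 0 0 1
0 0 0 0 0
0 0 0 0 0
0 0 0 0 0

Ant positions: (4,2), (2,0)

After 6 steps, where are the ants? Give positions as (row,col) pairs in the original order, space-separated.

Step 1: ant0:(4,2)->N->(3,2) | ant1:(2,0)->N->(1,0)
  grid max=2 at (0,4)
Step 2: ant0:(3,2)->N->(2,2) | ant1:(1,0)->N->(0,0)
  grid max=1 at (0,0)
Step 3: ant0:(2,2)->N->(1,2) | ant1:(0,0)->E->(0,1)
  grid max=1 at (0,1)
Step 4: ant0:(1,2)->N->(0,2) | ant1:(0,1)->E->(0,2)
  grid max=3 at (0,2)
Step 5: ant0:(0,2)->E->(0,3) | ant1:(0,2)->E->(0,3)
  grid max=3 at (0,3)
Step 6: ant0:(0,3)->W->(0,2) | ant1:(0,3)->W->(0,2)
  grid max=5 at (0,2)

(0,2) (0,2)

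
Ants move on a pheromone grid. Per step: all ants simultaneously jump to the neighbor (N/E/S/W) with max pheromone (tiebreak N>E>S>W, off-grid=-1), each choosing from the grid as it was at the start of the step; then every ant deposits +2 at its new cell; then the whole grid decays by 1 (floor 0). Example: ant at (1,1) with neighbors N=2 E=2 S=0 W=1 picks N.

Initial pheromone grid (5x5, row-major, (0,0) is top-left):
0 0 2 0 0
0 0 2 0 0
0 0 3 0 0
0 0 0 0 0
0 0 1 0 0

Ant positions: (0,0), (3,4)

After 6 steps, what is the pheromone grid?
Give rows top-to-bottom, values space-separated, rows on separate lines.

After step 1: ants at (0,1),(2,4)
  0 1 1 0 0
  0 0 1 0 0
  0 0 2 0 1
  0 0 0 0 0
  0 0 0 0 0
After step 2: ants at (0,2),(1,4)
  0 0 2 0 0
  0 0 0 0 1
  0 0 1 0 0
  0 0 0 0 0
  0 0 0 0 0
After step 3: ants at (0,3),(0,4)
  0 0 1 1 1
  0 0 0 0 0
  0 0 0 0 0
  0 0 0 0 0
  0 0 0 0 0
After step 4: ants at (0,4),(0,3)
  0 0 0 2 2
  0 0 0 0 0
  0 0 0 0 0
  0 0 0 0 0
  0 0 0 0 0
After step 5: ants at (0,3),(0,4)
  0 0 0 3 3
  0 0 0 0 0
  0 0 0 0 0
  0 0 0 0 0
  0 0 0 0 0
After step 6: ants at (0,4),(0,3)
  0 0 0 4 4
  0 0 0 0 0
  0 0 0 0 0
  0 0 0 0 0
  0 0 0 0 0

0 0 0 4 4
0 0 0 0 0
0 0 0 0 0
0 0 0 0 0
0 0 0 0 0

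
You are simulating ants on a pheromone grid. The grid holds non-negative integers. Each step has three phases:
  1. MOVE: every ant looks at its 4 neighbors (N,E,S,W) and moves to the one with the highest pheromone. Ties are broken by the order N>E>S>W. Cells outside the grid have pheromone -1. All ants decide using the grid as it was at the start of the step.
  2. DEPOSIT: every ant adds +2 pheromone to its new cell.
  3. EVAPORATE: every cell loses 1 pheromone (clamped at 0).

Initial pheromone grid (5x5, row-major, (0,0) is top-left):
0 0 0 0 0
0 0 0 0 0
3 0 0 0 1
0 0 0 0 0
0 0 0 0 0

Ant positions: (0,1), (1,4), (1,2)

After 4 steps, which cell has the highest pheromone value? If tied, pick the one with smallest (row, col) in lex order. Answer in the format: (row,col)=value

Step 1: ant0:(0,1)->E->(0,2) | ant1:(1,4)->S->(2,4) | ant2:(1,2)->N->(0,2)
  grid max=3 at (0,2)
Step 2: ant0:(0,2)->E->(0,3) | ant1:(2,4)->N->(1,4) | ant2:(0,2)->E->(0,3)
  grid max=3 at (0,3)
Step 3: ant0:(0,3)->W->(0,2) | ant1:(1,4)->S->(2,4) | ant2:(0,3)->W->(0,2)
  grid max=5 at (0,2)
Step 4: ant0:(0,2)->E->(0,3) | ant1:(2,4)->N->(1,4) | ant2:(0,2)->E->(0,3)
  grid max=5 at (0,3)
Final grid:
  0 0 4 5 0
  0 0 0 0 1
  0 0 0 0 1
  0 0 0 0 0
  0 0 0 0 0
Max pheromone 5 at (0,3)

Answer: (0,3)=5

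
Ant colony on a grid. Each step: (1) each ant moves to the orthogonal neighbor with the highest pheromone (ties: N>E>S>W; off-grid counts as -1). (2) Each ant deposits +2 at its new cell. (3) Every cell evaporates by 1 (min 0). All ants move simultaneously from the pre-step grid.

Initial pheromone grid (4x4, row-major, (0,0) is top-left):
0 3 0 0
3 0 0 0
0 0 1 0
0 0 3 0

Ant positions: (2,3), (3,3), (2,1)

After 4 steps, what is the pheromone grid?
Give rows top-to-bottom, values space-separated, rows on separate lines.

After step 1: ants at (2,2),(3,2),(2,2)
  0 2 0 0
  2 0 0 0
  0 0 4 0
  0 0 4 0
After step 2: ants at (3,2),(2,2),(3,2)
  0 1 0 0
  1 0 0 0
  0 0 5 0
  0 0 7 0
After step 3: ants at (2,2),(3,2),(2,2)
  0 0 0 0
  0 0 0 0
  0 0 8 0
  0 0 8 0
After step 4: ants at (3,2),(2,2),(3,2)
  0 0 0 0
  0 0 0 0
  0 0 9 0
  0 0 11 0

0 0 0 0
0 0 0 0
0 0 9 0
0 0 11 0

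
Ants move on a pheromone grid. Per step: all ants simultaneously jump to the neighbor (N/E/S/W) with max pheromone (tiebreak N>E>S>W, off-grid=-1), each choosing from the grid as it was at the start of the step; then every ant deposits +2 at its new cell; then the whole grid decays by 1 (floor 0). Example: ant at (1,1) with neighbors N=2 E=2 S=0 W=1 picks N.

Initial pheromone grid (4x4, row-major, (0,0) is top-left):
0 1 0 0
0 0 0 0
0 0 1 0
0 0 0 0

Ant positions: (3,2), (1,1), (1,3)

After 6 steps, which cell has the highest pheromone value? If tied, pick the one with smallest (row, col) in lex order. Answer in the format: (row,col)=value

Step 1: ant0:(3,2)->N->(2,2) | ant1:(1,1)->N->(0,1) | ant2:(1,3)->N->(0,3)
  grid max=2 at (0,1)
Step 2: ant0:(2,2)->N->(1,2) | ant1:(0,1)->E->(0,2) | ant2:(0,3)->S->(1,3)
  grid max=1 at (0,1)
Step 3: ant0:(1,2)->N->(0,2) | ant1:(0,2)->S->(1,2) | ant2:(1,3)->W->(1,2)
  grid max=4 at (1,2)
Step 4: ant0:(0,2)->S->(1,2) | ant1:(1,2)->N->(0,2) | ant2:(1,2)->N->(0,2)
  grid max=5 at (0,2)
Step 5: ant0:(1,2)->N->(0,2) | ant1:(0,2)->S->(1,2) | ant2:(0,2)->S->(1,2)
  grid max=8 at (1,2)
Step 6: ant0:(0,2)->S->(1,2) | ant1:(1,2)->N->(0,2) | ant2:(1,2)->N->(0,2)
  grid max=9 at (0,2)
Final grid:
  0 0 9 0
  0 0 9 0
  0 0 0 0
  0 0 0 0
Max pheromone 9 at (0,2)

Answer: (0,2)=9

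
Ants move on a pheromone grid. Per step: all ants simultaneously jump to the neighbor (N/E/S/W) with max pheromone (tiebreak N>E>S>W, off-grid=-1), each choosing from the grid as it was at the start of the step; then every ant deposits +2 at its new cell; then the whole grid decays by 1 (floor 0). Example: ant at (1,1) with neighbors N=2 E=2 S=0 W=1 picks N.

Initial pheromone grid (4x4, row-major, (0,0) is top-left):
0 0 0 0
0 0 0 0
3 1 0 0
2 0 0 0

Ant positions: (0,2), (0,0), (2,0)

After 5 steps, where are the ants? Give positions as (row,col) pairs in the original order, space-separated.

Step 1: ant0:(0,2)->E->(0,3) | ant1:(0,0)->E->(0,1) | ant2:(2,0)->S->(3,0)
  grid max=3 at (3,0)
Step 2: ant0:(0,3)->S->(1,3) | ant1:(0,1)->E->(0,2) | ant2:(3,0)->N->(2,0)
  grid max=3 at (2,0)
Step 3: ant0:(1,3)->N->(0,3) | ant1:(0,2)->E->(0,3) | ant2:(2,0)->S->(3,0)
  grid max=3 at (0,3)
Step 4: ant0:(0,3)->S->(1,3) | ant1:(0,3)->S->(1,3) | ant2:(3,0)->N->(2,0)
  grid max=3 at (1,3)
Step 5: ant0:(1,3)->N->(0,3) | ant1:(1,3)->N->(0,3) | ant2:(2,0)->S->(3,0)
  grid max=5 at (0,3)

(0,3) (0,3) (3,0)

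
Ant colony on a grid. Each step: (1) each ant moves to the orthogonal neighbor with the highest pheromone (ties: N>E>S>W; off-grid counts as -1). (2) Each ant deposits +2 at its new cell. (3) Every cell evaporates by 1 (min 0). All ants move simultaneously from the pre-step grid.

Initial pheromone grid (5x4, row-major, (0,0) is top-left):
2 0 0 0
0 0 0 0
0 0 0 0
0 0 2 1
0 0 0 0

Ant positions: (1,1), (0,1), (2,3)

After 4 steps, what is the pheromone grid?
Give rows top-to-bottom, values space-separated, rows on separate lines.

After step 1: ants at (0,1),(0,0),(3,3)
  3 1 0 0
  0 0 0 0
  0 0 0 0
  0 0 1 2
  0 0 0 0
After step 2: ants at (0,0),(0,1),(3,2)
  4 2 0 0
  0 0 0 0
  0 0 0 0
  0 0 2 1
  0 0 0 0
After step 3: ants at (0,1),(0,0),(3,3)
  5 3 0 0
  0 0 0 0
  0 0 0 0
  0 0 1 2
  0 0 0 0
After step 4: ants at (0,0),(0,1),(3,2)
  6 4 0 0
  0 0 0 0
  0 0 0 0
  0 0 2 1
  0 0 0 0

6 4 0 0
0 0 0 0
0 0 0 0
0 0 2 1
0 0 0 0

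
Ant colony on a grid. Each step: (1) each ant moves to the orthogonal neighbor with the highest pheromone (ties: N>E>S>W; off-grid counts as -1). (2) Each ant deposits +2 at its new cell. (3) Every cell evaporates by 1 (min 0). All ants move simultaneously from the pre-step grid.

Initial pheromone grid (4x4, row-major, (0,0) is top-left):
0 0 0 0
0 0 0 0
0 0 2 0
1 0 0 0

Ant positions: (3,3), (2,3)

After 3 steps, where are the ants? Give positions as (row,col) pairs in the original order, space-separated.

Step 1: ant0:(3,3)->N->(2,3) | ant1:(2,3)->W->(2,2)
  grid max=3 at (2,2)
Step 2: ant0:(2,3)->W->(2,2) | ant1:(2,2)->E->(2,3)
  grid max=4 at (2,2)
Step 3: ant0:(2,2)->E->(2,3) | ant1:(2,3)->W->(2,2)
  grid max=5 at (2,2)

(2,3) (2,2)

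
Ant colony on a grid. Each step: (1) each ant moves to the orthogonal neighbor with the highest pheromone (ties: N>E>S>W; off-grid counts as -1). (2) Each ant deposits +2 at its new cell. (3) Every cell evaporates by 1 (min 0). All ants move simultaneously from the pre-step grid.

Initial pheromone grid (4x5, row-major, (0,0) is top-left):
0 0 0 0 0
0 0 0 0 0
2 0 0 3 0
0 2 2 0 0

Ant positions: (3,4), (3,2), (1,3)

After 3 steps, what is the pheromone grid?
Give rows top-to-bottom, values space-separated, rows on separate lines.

After step 1: ants at (2,4),(3,1),(2,3)
  0 0 0 0 0
  0 0 0 0 0
  1 0 0 4 1
  0 3 1 0 0
After step 2: ants at (2,3),(3,2),(2,4)
  0 0 0 0 0
  0 0 0 0 0
  0 0 0 5 2
  0 2 2 0 0
After step 3: ants at (2,4),(3,1),(2,3)
  0 0 0 0 0
  0 0 0 0 0
  0 0 0 6 3
  0 3 1 0 0

0 0 0 0 0
0 0 0 0 0
0 0 0 6 3
0 3 1 0 0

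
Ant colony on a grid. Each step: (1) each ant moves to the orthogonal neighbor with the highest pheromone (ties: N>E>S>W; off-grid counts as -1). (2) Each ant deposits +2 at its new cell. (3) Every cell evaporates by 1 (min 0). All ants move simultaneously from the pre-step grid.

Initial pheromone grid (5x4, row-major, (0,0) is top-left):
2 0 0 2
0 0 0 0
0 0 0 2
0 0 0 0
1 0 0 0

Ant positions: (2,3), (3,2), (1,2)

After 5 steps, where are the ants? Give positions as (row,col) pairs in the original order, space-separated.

Step 1: ant0:(2,3)->N->(1,3) | ant1:(3,2)->N->(2,2) | ant2:(1,2)->N->(0,2)
  grid max=1 at (0,0)
Step 2: ant0:(1,3)->N->(0,3) | ant1:(2,2)->E->(2,3) | ant2:(0,2)->E->(0,3)
  grid max=4 at (0,3)
Step 3: ant0:(0,3)->S->(1,3) | ant1:(2,3)->N->(1,3) | ant2:(0,3)->S->(1,3)
  grid max=5 at (1,3)
Step 4: ant0:(1,3)->N->(0,3) | ant1:(1,3)->N->(0,3) | ant2:(1,3)->N->(0,3)
  grid max=8 at (0,3)
Step 5: ant0:(0,3)->S->(1,3) | ant1:(0,3)->S->(1,3) | ant2:(0,3)->S->(1,3)
  grid max=9 at (1,3)

(1,3) (1,3) (1,3)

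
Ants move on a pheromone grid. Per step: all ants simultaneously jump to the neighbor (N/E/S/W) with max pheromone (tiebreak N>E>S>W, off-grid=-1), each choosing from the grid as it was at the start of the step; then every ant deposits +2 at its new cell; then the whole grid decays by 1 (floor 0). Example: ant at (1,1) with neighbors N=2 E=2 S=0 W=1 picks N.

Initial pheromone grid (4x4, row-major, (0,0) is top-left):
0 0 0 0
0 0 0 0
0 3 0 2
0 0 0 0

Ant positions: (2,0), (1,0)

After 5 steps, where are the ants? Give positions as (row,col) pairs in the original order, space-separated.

Step 1: ant0:(2,0)->E->(2,1) | ant1:(1,0)->N->(0,0)
  grid max=4 at (2,1)
Step 2: ant0:(2,1)->N->(1,1) | ant1:(0,0)->E->(0,1)
  grid max=3 at (2,1)
Step 3: ant0:(1,1)->S->(2,1) | ant1:(0,1)->S->(1,1)
  grid max=4 at (2,1)
Step 4: ant0:(2,1)->N->(1,1) | ant1:(1,1)->S->(2,1)
  grid max=5 at (2,1)
Step 5: ant0:(1,1)->S->(2,1) | ant1:(2,1)->N->(1,1)
  grid max=6 at (2,1)

(2,1) (1,1)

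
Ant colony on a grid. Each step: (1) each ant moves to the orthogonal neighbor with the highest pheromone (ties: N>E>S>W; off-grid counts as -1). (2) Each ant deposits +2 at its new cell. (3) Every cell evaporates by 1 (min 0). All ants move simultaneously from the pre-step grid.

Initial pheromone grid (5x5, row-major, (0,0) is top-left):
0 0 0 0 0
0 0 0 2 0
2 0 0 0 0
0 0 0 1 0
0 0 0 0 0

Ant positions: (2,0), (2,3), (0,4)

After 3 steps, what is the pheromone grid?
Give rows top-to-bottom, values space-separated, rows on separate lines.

After step 1: ants at (1,0),(1,3),(1,4)
  0 0 0 0 0
  1 0 0 3 1
  1 0 0 0 0
  0 0 0 0 0
  0 0 0 0 0
After step 2: ants at (2,0),(1,4),(1,3)
  0 0 0 0 0
  0 0 0 4 2
  2 0 0 0 0
  0 0 0 0 0
  0 0 0 0 0
After step 3: ants at (1,0),(1,3),(1,4)
  0 0 0 0 0
  1 0 0 5 3
  1 0 0 0 0
  0 0 0 0 0
  0 0 0 0 0

0 0 0 0 0
1 0 0 5 3
1 0 0 0 0
0 0 0 0 0
0 0 0 0 0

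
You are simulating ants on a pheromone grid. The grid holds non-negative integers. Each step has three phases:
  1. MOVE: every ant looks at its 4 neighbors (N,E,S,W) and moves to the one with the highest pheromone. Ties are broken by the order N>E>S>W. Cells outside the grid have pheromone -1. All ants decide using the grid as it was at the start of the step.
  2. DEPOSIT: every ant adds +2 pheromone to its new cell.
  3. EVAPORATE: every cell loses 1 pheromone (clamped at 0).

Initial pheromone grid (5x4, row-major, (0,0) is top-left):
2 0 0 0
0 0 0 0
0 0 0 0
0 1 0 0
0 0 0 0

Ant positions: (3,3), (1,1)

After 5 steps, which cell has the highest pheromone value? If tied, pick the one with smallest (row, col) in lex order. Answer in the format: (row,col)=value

Step 1: ant0:(3,3)->N->(2,3) | ant1:(1,1)->N->(0,1)
  grid max=1 at (0,0)
Step 2: ant0:(2,3)->N->(1,3) | ant1:(0,1)->W->(0,0)
  grid max=2 at (0,0)
Step 3: ant0:(1,3)->N->(0,3) | ant1:(0,0)->E->(0,1)
  grid max=1 at (0,0)
Step 4: ant0:(0,3)->S->(1,3) | ant1:(0,1)->W->(0,0)
  grid max=2 at (0,0)
Step 5: ant0:(1,3)->N->(0,3) | ant1:(0,0)->E->(0,1)
  grid max=1 at (0,0)
Final grid:
  1 1 0 1
  0 0 0 0
  0 0 0 0
  0 0 0 0
  0 0 0 0
Max pheromone 1 at (0,0)

Answer: (0,0)=1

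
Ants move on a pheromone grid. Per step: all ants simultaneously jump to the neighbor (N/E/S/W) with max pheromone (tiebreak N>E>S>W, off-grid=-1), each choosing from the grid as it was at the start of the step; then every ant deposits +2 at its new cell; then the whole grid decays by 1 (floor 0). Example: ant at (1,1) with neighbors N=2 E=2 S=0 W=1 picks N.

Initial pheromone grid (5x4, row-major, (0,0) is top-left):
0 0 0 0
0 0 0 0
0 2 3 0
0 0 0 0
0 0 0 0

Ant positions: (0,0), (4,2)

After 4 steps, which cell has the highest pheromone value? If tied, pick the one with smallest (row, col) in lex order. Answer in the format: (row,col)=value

Step 1: ant0:(0,0)->E->(0,1) | ant1:(4,2)->N->(3,2)
  grid max=2 at (2,2)
Step 2: ant0:(0,1)->E->(0,2) | ant1:(3,2)->N->(2,2)
  grid max=3 at (2,2)
Step 3: ant0:(0,2)->E->(0,3) | ant1:(2,2)->N->(1,2)
  grid max=2 at (2,2)
Step 4: ant0:(0,3)->S->(1,3) | ant1:(1,2)->S->(2,2)
  grid max=3 at (2,2)
Final grid:
  0 0 0 0
  0 0 0 1
  0 0 3 0
  0 0 0 0
  0 0 0 0
Max pheromone 3 at (2,2)

Answer: (2,2)=3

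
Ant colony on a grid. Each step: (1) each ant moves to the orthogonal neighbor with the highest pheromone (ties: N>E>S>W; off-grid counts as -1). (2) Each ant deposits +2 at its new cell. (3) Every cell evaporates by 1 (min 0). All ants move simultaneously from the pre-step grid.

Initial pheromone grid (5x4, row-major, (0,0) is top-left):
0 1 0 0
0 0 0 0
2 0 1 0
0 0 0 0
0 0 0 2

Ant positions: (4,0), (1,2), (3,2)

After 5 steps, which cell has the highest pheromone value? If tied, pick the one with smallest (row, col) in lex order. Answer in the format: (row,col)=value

Answer: (2,2)=8

Derivation:
Step 1: ant0:(4,0)->N->(3,0) | ant1:(1,2)->S->(2,2) | ant2:(3,2)->N->(2,2)
  grid max=4 at (2,2)
Step 2: ant0:(3,0)->N->(2,0) | ant1:(2,2)->N->(1,2) | ant2:(2,2)->N->(1,2)
  grid max=3 at (1,2)
Step 3: ant0:(2,0)->N->(1,0) | ant1:(1,2)->S->(2,2) | ant2:(1,2)->S->(2,2)
  grid max=6 at (2,2)
Step 4: ant0:(1,0)->S->(2,0) | ant1:(2,2)->N->(1,2) | ant2:(2,2)->N->(1,2)
  grid max=5 at (1,2)
Step 5: ant0:(2,0)->N->(1,0) | ant1:(1,2)->S->(2,2) | ant2:(1,2)->S->(2,2)
  grid max=8 at (2,2)
Final grid:
  0 0 0 0
  1 0 4 0
  1 0 8 0
  0 0 0 0
  0 0 0 0
Max pheromone 8 at (2,2)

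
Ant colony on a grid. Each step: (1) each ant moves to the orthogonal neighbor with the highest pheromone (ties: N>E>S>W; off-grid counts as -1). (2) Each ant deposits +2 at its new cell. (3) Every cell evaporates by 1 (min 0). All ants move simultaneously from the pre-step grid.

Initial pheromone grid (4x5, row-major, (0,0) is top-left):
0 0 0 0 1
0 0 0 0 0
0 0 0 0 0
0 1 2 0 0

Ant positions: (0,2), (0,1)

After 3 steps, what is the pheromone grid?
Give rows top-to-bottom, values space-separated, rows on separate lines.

After step 1: ants at (0,3),(0,2)
  0 0 1 1 0
  0 0 0 0 0
  0 0 0 0 0
  0 0 1 0 0
After step 2: ants at (0,2),(0,3)
  0 0 2 2 0
  0 0 0 0 0
  0 0 0 0 0
  0 0 0 0 0
After step 3: ants at (0,3),(0,2)
  0 0 3 3 0
  0 0 0 0 0
  0 0 0 0 0
  0 0 0 0 0

0 0 3 3 0
0 0 0 0 0
0 0 0 0 0
0 0 0 0 0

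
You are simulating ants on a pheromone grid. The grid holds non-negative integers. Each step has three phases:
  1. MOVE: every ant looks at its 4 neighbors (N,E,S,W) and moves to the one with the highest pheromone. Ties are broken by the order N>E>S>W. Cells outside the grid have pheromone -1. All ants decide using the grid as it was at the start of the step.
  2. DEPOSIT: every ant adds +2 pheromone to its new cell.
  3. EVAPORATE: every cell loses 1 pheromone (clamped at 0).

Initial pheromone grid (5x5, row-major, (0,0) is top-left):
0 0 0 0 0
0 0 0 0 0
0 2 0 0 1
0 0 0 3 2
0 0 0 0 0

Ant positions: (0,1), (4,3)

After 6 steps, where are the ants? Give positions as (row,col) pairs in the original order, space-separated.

Step 1: ant0:(0,1)->E->(0,2) | ant1:(4,3)->N->(3,3)
  grid max=4 at (3,3)
Step 2: ant0:(0,2)->E->(0,3) | ant1:(3,3)->E->(3,4)
  grid max=3 at (3,3)
Step 3: ant0:(0,3)->E->(0,4) | ant1:(3,4)->W->(3,3)
  grid max=4 at (3,3)
Step 4: ant0:(0,4)->S->(1,4) | ant1:(3,3)->E->(3,4)
  grid max=3 at (3,3)
Step 5: ant0:(1,4)->N->(0,4) | ant1:(3,4)->W->(3,3)
  grid max=4 at (3,3)
Step 6: ant0:(0,4)->S->(1,4) | ant1:(3,3)->E->(3,4)
  grid max=3 at (3,3)

(1,4) (3,4)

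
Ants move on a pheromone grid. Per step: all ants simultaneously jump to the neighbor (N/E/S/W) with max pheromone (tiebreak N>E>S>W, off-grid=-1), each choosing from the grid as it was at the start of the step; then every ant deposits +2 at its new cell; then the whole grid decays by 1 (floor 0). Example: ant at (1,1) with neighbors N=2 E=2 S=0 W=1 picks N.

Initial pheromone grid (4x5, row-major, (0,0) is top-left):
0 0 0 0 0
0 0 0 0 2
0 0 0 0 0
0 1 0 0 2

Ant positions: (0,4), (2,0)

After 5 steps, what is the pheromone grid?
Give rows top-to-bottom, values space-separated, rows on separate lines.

After step 1: ants at (1,4),(1,0)
  0 0 0 0 0
  1 0 0 0 3
  0 0 0 0 0
  0 0 0 0 1
After step 2: ants at (0,4),(0,0)
  1 0 0 0 1
  0 0 0 0 2
  0 0 0 0 0
  0 0 0 0 0
After step 3: ants at (1,4),(0,1)
  0 1 0 0 0
  0 0 0 0 3
  0 0 0 0 0
  0 0 0 0 0
After step 4: ants at (0,4),(0,2)
  0 0 1 0 1
  0 0 0 0 2
  0 0 0 0 0
  0 0 0 0 0
After step 5: ants at (1,4),(0,3)
  0 0 0 1 0
  0 0 0 0 3
  0 0 0 0 0
  0 0 0 0 0

0 0 0 1 0
0 0 0 0 3
0 0 0 0 0
0 0 0 0 0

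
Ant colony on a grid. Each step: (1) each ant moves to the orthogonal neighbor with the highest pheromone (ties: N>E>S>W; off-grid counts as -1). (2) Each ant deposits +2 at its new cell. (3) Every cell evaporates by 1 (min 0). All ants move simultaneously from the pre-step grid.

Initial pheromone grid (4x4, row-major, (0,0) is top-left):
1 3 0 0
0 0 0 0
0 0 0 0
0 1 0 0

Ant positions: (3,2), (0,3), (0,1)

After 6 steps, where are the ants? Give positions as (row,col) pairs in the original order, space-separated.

Step 1: ant0:(3,2)->W->(3,1) | ant1:(0,3)->S->(1,3) | ant2:(0,1)->W->(0,0)
  grid max=2 at (0,0)
Step 2: ant0:(3,1)->N->(2,1) | ant1:(1,3)->N->(0,3) | ant2:(0,0)->E->(0,1)
  grid max=3 at (0,1)
Step 3: ant0:(2,1)->S->(3,1) | ant1:(0,3)->S->(1,3) | ant2:(0,1)->W->(0,0)
  grid max=2 at (0,0)
Step 4: ant0:(3,1)->N->(2,1) | ant1:(1,3)->N->(0,3) | ant2:(0,0)->E->(0,1)
  grid max=3 at (0,1)
Step 5: ant0:(2,1)->S->(3,1) | ant1:(0,3)->S->(1,3) | ant2:(0,1)->W->(0,0)
  grid max=2 at (0,0)
Step 6: ant0:(3,1)->N->(2,1) | ant1:(1,3)->N->(0,3) | ant2:(0,0)->E->(0,1)
  grid max=3 at (0,1)

(2,1) (0,3) (0,1)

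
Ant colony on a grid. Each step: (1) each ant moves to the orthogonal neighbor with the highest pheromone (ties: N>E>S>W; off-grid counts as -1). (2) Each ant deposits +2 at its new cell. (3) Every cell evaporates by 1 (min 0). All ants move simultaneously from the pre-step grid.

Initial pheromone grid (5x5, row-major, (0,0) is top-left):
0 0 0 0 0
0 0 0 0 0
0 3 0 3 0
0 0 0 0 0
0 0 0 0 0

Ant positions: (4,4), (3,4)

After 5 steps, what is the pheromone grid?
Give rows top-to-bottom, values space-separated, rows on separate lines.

After step 1: ants at (3,4),(2,4)
  0 0 0 0 0
  0 0 0 0 0
  0 2 0 2 1
  0 0 0 0 1
  0 0 0 0 0
After step 2: ants at (2,4),(2,3)
  0 0 0 0 0
  0 0 0 0 0
  0 1 0 3 2
  0 0 0 0 0
  0 0 0 0 0
After step 3: ants at (2,3),(2,4)
  0 0 0 0 0
  0 0 0 0 0
  0 0 0 4 3
  0 0 0 0 0
  0 0 0 0 0
After step 4: ants at (2,4),(2,3)
  0 0 0 0 0
  0 0 0 0 0
  0 0 0 5 4
  0 0 0 0 0
  0 0 0 0 0
After step 5: ants at (2,3),(2,4)
  0 0 0 0 0
  0 0 0 0 0
  0 0 0 6 5
  0 0 0 0 0
  0 0 0 0 0

0 0 0 0 0
0 0 0 0 0
0 0 0 6 5
0 0 0 0 0
0 0 0 0 0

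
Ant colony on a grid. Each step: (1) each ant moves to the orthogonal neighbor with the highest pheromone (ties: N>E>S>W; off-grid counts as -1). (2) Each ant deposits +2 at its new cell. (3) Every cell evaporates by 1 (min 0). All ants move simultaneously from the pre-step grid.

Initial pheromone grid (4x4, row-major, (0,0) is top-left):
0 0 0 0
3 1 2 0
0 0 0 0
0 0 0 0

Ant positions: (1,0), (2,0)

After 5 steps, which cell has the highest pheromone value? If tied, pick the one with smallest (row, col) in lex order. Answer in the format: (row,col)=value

Step 1: ant0:(1,0)->E->(1,1) | ant1:(2,0)->N->(1,0)
  grid max=4 at (1,0)
Step 2: ant0:(1,1)->W->(1,0) | ant1:(1,0)->E->(1,1)
  grid max=5 at (1,0)
Step 3: ant0:(1,0)->E->(1,1) | ant1:(1,1)->W->(1,0)
  grid max=6 at (1,0)
Step 4: ant0:(1,1)->W->(1,0) | ant1:(1,0)->E->(1,1)
  grid max=7 at (1,0)
Step 5: ant0:(1,0)->E->(1,1) | ant1:(1,1)->W->(1,0)
  grid max=8 at (1,0)
Final grid:
  0 0 0 0
  8 6 0 0
  0 0 0 0
  0 0 0 0
Max pheromone 8 at (1,0)

Answer: (1,0)=8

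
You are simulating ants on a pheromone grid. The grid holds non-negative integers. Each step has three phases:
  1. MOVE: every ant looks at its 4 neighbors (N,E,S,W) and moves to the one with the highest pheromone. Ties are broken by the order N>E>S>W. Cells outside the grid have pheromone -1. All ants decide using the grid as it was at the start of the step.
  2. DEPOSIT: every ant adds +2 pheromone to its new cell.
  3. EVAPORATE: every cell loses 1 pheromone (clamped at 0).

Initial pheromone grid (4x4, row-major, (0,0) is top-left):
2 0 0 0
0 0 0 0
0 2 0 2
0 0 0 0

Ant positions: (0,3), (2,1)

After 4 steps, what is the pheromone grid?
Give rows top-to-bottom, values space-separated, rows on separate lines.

After step 1: ants at (1,3),(1,1)
  1 0 0 0
  0 1 0 1
  0 1 0 1
  0 0 0 0
After step 2: ants at (2,3),(2,1)
  0 0 0 0
  0 0 0 0
  0 2 0 2
  0 0 0 0
After step 3: ants at (1,3),(1,1)
  0 0 0 0
  0 1 0 1
  0 1 0 1
  0 0 0 0
After step 4: ants at (2,3),(2,1)
  0 0 0 0
  0 0 0 0
  0 2 0 2
  0 0 0 0

0 0 0 0
0 0 0 0
0 2 0 2
0 0 0 0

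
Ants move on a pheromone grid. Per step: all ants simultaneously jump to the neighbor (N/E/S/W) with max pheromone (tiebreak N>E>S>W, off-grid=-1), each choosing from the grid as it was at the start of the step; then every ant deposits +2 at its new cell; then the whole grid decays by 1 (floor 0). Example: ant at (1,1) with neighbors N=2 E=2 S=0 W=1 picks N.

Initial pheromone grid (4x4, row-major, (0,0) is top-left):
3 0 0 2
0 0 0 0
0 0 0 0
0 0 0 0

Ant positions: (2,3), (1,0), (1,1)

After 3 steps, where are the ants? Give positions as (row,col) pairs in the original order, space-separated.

Step 1: ant0:(2,3)->N->(1,3) | ant1:(1,0)->N->(0,0) | ant2:(1,1)->N->(0,1)
  grid max=4 at (0,0)
Step 2: ant0:(1,3)->N->(0,3) | ant1:(0,0)->E->(0,1) | ant2:(0,1)->W->(0,0)
  grid max=5 at (0,0)
Step 3: ant0:(0,3)->S->(1,3) | ant1:(0,1)->W->(0,0) | ant2:(0,0)->E->(0,1)
  grid max=6 at (0,0)

(1,3) (0,0) (0,1)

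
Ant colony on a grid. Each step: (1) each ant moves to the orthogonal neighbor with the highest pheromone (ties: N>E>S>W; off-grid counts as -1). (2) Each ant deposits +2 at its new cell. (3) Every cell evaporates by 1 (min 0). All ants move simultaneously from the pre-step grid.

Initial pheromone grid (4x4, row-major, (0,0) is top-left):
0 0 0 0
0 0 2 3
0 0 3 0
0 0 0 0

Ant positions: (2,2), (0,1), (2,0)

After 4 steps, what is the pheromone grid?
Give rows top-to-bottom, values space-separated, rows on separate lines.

After step 1: ants at (1,2),(0,2),(1,0)
  0 0 1 0
  1 0 3 2
  0 0 2 0
  0 0 0 0
After step 2: ants at (1,3),(1,2),(0,0)
  1 0 0 0
  0 0 4 3
  0 0 1 0
  0 0 0 0
After step 3: ants at (1,2),(1,3),(0,1)
  0 1 0 0
  0 0 5 4
  0 0 0 0
  0 0 0 0
After step 4: ants at (1,3),(1,2),(0,2)
  0 0 1 0
  0 0 6 5
  0 0 0 0
  0 0 0 0

0 0 1 0
0 0 6 5
0 0 0 0
0 0 0 0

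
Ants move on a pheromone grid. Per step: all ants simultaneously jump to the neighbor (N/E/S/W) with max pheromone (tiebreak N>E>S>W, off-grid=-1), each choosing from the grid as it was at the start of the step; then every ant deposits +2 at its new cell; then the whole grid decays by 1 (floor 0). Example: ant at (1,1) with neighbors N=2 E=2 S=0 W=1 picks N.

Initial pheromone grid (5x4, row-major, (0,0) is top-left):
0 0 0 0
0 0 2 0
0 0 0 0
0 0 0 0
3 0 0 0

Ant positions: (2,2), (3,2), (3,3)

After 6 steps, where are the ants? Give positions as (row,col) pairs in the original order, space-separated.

Step 1: ant0:(2,2)->N->(1,2) | ant1:(3,2)->N->(2,2) | ant2:(3,3)->N->(2,3)
  grid max=3 at (1,2)
Step 2: ant0:(1,2)->S->(2,2) | ant1:(2,2)->N->(1,2) | ant2:(2,3)->W->(2,2)
  grid max=4 at (1,2)
Step 3: ant0:(2,2)->N->(1,2) | ant1:(1,2)->S->(2,2) | ant2:(2,2)->N->(1,2)
  grid max=7 at (1,2)
Step 4: ant0:(1,2)->S->(2,2) | ant1:(2,2)->N->(1,2) | ant2:(1,2)->S->(2,2)
  grid max=8 at (1,2)
Step 5: ant0:(2,2)->N->(1,2) | ant1:(1,2)->S->(2,2) | ant2:(2,2)->N->(1,2)
  grid max=11 at (1,2)
Step 6: ant0:(1,2)->S->(2,2) | ant1:(2,2)->N->(1,2) | ant2:(1,2)->S->(2,2)
  grid max=12 at (1,2)

(2,2) (1,2) (2,2)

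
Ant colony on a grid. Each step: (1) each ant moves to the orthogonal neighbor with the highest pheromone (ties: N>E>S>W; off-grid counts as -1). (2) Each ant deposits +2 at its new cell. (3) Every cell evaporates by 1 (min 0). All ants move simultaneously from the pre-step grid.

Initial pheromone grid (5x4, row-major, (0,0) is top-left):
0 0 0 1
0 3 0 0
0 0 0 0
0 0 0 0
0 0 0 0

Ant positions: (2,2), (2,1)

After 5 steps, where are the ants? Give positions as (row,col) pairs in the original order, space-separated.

Step 1: ant0:(2,2)->N->(1,2) | ant1:(2,1)->N->(1,1)
  grid max=4 at (1,1)
Step 2: ant0:(1,2)->W->(1,1) | ant1:(1,1)->E->(1,2)
  grid max=5 at (1,1)
Step 3: ant0:(1,1)->E->(1,2) | ant1:(1,2)->W->(1,1)
  grid max=6 at (1,1)
Step 4: ant0:(1,2)->W->(1,1) | ant1:(1,1)->E->(1,2)
  grid max=7 at (1,1)
Step 5: ant0:(1,1)->E->(1,2) | ant1:(1,2)->W->(1,1)
  grid max=8 at (1,1)

(1,2) (1,1)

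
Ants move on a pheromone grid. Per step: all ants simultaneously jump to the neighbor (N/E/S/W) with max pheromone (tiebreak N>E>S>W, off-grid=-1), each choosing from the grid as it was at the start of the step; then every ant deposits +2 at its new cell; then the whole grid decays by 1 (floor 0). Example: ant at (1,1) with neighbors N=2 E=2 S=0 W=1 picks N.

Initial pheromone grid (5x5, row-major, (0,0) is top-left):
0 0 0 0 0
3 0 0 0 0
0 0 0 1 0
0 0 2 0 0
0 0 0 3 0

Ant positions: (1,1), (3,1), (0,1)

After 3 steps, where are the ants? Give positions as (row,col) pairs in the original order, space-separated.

Step 1: ant0:(1,1)->W->(1,0) | ant1:(3,1)->E->(3,2) | ant2:(0,1)->E->(0,2)
  grid max=4 at (1,0)
Step 2: ant0:(1,0)->N->(0,0) | ant1:(3,2)->N->(2,2) | ant2:(0,2)->E->(0,3)
  grid max=3 at (1,0)
Step 3: ant0:(0,0)->S->(1,0) | ant1:(2,2)->S->(3,2) | ant2:(0,3)->E->(0,4)
  grid max=4 at (1,0)

(1,0) (3,2) (0,4)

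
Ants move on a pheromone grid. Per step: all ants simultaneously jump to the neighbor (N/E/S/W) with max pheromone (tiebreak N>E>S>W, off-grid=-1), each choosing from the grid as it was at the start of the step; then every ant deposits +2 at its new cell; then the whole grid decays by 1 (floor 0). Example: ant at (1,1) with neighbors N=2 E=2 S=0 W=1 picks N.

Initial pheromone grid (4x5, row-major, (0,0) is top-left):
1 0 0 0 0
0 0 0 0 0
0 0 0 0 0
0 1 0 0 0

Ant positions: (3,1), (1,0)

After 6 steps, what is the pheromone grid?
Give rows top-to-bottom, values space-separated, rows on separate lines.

After step 1: ants at (2,1),(0,0)
  2 0 0 0 0
  0 0 0 0 0
  0 1 0 0 0
  0 0 0 0 0
After step 2: ants at (1,1),(0,1)
  1 1 0 0 0
  0 1 0 0 0
  0 0 0 0 0
  0 0 0 0 0
After step 3: ants at (0,1),(1,1)
  0 2 0 0 0
  0 2 0 0 0
  0 0 0 0 0
  0 0 0 0 0
After step 4: ants at (1,1),(0,1)
  0 3 0 0 0
  0 3 0 0 0
  0 0 0 0 0
  0 0 0 0 0
After step 5: ants at (0,1),(1,1)
  0 4 0 0 0
  0 4 0 0 0
  0 0 0 0 0
  0 0 0 0 0
After step 6: ants at (1,1),(0,1)
  0 5 0 0 0
  0 5 0 0 0
  0 0 0 0 0
  0 0 0 0 0

0 5 0 0 0
0 5 0 0 0
0 0 0 0 0
0 0 0 0 0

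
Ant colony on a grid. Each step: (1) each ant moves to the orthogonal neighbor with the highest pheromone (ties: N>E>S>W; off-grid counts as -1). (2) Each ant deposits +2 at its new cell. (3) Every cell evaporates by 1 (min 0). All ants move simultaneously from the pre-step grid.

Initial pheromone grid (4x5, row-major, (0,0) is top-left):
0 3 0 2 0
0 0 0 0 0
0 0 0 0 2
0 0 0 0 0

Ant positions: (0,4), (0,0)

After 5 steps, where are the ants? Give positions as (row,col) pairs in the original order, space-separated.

Step 1: ant0:(0,4)->W->(0,3) | ant1:(0,0)->E->(0,1)
  grid max=4 at (0,1)
Step 2: ant0:(0,3)->E->(0,4) | ant1:(0,1)->E->(0,2)
  grid max=3 at (0,1)
Step 3: ant0:(0,4)->W->(0,3) | ant1:(0,2)->W->(0,1)
  grid max=4 at (0,1)
Step 4: ant0:(0,3)->E->(0,4) | ant1:(0,1)->E->(0,2)
  grid max=3 at (0,1)
Step 5: ant0:(0,4)->W->(0,3) | ant1:(0,2)->W->(0,1)
  grid max=4 at (0,1)

(0,3) (0,1)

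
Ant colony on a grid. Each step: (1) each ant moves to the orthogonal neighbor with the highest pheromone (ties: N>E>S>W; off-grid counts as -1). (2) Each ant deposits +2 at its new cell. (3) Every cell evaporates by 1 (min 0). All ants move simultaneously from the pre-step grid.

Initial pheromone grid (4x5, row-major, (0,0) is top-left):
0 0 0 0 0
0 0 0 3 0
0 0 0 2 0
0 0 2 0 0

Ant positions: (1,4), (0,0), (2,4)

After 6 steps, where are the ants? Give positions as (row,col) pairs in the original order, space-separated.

Step 1: ant0:(1,4)->W->(1,3) | ant1:(0,0)->E->(0,1) | ant2:(2,4)->W->(2,3)
  grid max=4 at (1,3)
Step 2: ant0:(1,3)->S->(2,3) | ant1:(0,1)->E->(0,2) | ant2:(2,3)->N->(1,3)
  grid max=5 at (1,3)
Step 3: ant0:(2,3)->N->(1,3) | ant1:(0,2)->E->(0,3) | ant2:(1,3)->S->(2,3)
  grid max=6 at (1,3)
Step 4: ant0:(1,3)->S->(2,3) | ant1:(0,3)->S->(1,3) | ant2:(2,3)->N->(1,3)
  grid max=9 at (1,3)
Step 5: ant0:(2,3)->N->(1,3) | ant1:(1,3)->S->(2,3) | ant2:(1,3)->S->(2,3)
  grid max=10 at (1,3)
Step 6: ant0:(1,3)->S->(2,3) | ant1:(2,3)->N->(1,3) | ant2:(2,3)->N->(1,3)
  grid max=13 at (1,3)

(2,3) (1,3) (1,3)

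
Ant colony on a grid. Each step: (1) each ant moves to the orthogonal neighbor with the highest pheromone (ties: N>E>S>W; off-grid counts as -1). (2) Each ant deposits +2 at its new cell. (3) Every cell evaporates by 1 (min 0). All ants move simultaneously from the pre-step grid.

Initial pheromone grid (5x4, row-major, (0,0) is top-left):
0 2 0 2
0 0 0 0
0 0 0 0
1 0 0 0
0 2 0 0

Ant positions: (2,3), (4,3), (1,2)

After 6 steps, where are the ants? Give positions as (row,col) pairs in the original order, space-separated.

Step 1: ant0:(2,3)->N->(1,3) | ant1:(4,3)->N->(3,3) | ant2:(1,2)->N->(0,2)
  grid max=1 at (0,1)
Step 2: ant0:(1,3)->N->(0,3) | ant1:(3,3)->N->(2,3) | ant2:(0,2)->E->(0,3)
  grid max=4 at (0,3)
Step 3: ant0:(0,3)->S->(1,3) | ant1:(2,3)->N->(1,3) | ant2:(0,3)->S->(1,3)
  grid max=5 at (1,3)
Step 4: ant0:(1,3)->N->(0,3) | ant1:(1,3)->N->(0,3) | ant2:(1,3)->N->(0,3)
  grid max=8 at (0,3)
Step 5: ant0:(0,3)->S->(1,3) | ant1:(0,3)->S->(1,3) | ant2:(0,3)->S->(1,3)
  grid max=9 at (1,3)
Step 6: ant0:(1,3)->N->(0,3) | ant1:(1,3)->N->(0,3) | ant2:(1,3)->N->(0,3)
  grid max=12 at (0,3)

(0,3) (0,3) (0,3)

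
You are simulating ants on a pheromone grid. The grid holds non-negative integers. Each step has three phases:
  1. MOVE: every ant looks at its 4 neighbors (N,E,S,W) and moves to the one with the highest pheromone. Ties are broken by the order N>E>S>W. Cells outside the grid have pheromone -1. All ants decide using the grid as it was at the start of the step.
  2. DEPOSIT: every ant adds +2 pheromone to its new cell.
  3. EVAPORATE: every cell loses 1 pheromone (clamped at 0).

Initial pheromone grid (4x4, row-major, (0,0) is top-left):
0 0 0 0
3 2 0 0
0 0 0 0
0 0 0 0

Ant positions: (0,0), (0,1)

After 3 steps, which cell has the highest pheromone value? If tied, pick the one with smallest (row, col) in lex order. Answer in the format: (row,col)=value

Answer: (1,0)=6

Derivation:
Step 1: ant0:(0,0)->S->(1,0) | ant1:(0,1)->S->(1,1)
  grid max=4 at (1,0)
Step 2: ant0:(1,0)->E->(1,1) | ant1:(1,1)->W->(1,0)
  grid max=5 at (1,0)
Step 3: ant0:(1,1)->W->(1,0) | ant1:(1,0)->E->(1,1)
  grid max=6 at (1,0)
Final grid:
  0 0 0 0
  6 5 0 0
  0 0 0 0
  0 0 0 0
Max pheromone 6 at (1,0)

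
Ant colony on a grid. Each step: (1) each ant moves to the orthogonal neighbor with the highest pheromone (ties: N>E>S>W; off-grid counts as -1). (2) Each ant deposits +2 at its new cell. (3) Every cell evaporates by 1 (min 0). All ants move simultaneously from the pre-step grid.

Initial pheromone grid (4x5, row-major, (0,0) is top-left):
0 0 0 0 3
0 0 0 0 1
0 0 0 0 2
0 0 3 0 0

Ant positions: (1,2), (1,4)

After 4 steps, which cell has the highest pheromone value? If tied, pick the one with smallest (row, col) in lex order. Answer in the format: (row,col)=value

Answer: (0,4)=5

Derivation:
Step 1: ant0:(1,2)->N->(0,2) | ant1:(1,4)->N->(0,4)
  grid max=4 at (0,4)
Step 2: ant0:(0,2)->E->(0,3) | ant1:(0,4)->S->(1,4)
  grid max=3 at (0,4)
Step 3: ant0:(0,3)->E->(0,4) | ant1:(1,4)->N->(0,4)
  grid max=6 at (0,4)
Step 4: ant0:(0,4)->S->(1,4) | ant1:(0,4)->S->(1,4)
  grid max=5 at (0,4)
Final grid:
  0 0 0 0 5
  0 0 0 0 3
  0 0 0 0 0
  0 0 0 0 0
Max pheromone 5 at (0,4)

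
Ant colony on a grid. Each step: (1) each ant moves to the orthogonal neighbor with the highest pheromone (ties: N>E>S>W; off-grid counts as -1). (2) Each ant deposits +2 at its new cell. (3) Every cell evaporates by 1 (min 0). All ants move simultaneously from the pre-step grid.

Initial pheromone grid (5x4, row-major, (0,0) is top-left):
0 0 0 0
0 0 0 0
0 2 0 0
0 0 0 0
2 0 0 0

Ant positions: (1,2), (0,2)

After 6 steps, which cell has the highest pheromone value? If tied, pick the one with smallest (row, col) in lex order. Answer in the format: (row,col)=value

Step 1: ant0:(1,2)->N->(0,2) | ant1:(0,2)->E->(0,3)
  grid max=1 at (0,2)
Step 2: ant0:(0,2)->E->(0,3) | ant1:(0,3)->W->(0,2)
  grid max=2 at (0,2)
Step 3: ant0:(0,3)->W->(0,2) | ant1:(0,2)->E->(0,3)
  grid max=3 at (0,2)
Step 4: ant0:(0,2)->E->(0,3) | ant1:(0,3)->W->(0,2)
  grid max=4 at (0,2)
Step 5: ant0:(0,3)->W->(0,2) | ant1:(0,2)->E->(0,3)
  grid max=5 at (0,2)
Step 6: ant0:(0,2)->E->(0,3) | ant1:(0,3)->W->(0,2)
  grid max=6 at (0,2)
Final grid:
  0 0 6 6
  0 0 0 0
  0 0 0 0
  0 0 0 0
  0 0 0 0
Max pheromone 6 at (0,2)

Answer: (0,2)=6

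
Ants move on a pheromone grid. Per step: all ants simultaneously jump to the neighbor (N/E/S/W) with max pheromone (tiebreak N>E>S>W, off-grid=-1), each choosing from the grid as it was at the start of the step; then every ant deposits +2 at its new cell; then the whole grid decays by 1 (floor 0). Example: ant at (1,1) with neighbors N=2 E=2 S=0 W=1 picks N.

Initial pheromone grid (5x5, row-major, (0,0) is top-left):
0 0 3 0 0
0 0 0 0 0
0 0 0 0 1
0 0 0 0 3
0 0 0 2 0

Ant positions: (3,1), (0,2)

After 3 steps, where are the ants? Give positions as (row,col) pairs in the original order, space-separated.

Step 1: ant0:(3,1)->N->(2,1) | ant1:(0,2)->E->(0,3)
  grid max=2 at (0,2)
Step 2: ant0:(2,1)->N->(1,1) | ant1:(0,3)->W->(0,2)
  grid max=3 at (0,2)
Step 3: ant0:(1,1)->N->(0,1) | ant1:(0,2)->E->(0,3)
  grid max=2 at (0,2)

(0,1) (0,3)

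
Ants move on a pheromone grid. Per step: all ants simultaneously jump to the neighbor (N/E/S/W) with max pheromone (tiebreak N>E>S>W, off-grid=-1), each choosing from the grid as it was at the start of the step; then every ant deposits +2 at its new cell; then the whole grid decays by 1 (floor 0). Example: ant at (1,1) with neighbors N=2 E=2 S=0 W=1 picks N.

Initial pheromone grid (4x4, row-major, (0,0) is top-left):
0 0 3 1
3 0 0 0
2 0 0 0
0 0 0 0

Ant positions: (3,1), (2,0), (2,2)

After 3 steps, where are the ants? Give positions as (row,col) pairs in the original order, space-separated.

Step 1: ant0:(3,1)->N->(2,1) | ant1:(2,0)->N->(1,0) | ant2:(2,2)->N->(1,2)
  grid max=4 at (1,0)
Step 2: ant0:(2,1)->W->(2,0) | ant1:(1,0)->S->(2,0) | ant2:(1,2)->N->(0,2)
  grid max=4 at (2,0)
Step 3: ant0:(2,0)->N->(1,0) | ant1:(2,0)->N->(1,0) | ant2:(0,2)->E->(0,3)
  grid max=6 at (1,0)

(1,0) (1,0) (0,3)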